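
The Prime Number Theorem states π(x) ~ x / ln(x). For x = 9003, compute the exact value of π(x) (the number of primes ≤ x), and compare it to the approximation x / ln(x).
π(9003) = 1118;  x/ln(x) ≈ 988.76;  relative error ≈ 11.56%.

Directly count primes up to 9003: π(9003) = 1118. The PNT approximation gives 9003/ln(9003) ≈ 9003/9.10531 ≈ 988.76. Relative error (π(x) − x/ln(x)) / π(x) ≈ 11.56%; the approximation is known to undercount slightly (Li(x) is a better estimate).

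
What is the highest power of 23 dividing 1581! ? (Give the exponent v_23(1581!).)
v_23(1581!) = 70

Legendre's formula: v_p(n!) = Σ_{k ≥ 1} ⌊n / p^k⌋. For p = 23, n = 1581, the terms are:
  ⌊1581/23^1⌋ = ⌊1581/23⌋ = 68
  ⌊1581/23^2⌋ = ⌊1581/529⌋ = 2
(the next term ⌊1581/23^3⌋ = 0, terminating the sum). Summing: v_23(1581!) = 68 + 2 = 70.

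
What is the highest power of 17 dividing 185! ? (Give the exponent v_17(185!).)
v_17(185!) = 10

Legendre's formula: v_p(n!) = Σ_{k ≥ 1} ⌊n / p^k⌋. For p = 17, n = 185, the terms are:
  ⌊185/17^1⌋ = ⌊185/17⌋ = 10
(the next term ⌊185/17^2⌋ = 0, terminating the sum). Summing: v_17(185!) = 10 = 10.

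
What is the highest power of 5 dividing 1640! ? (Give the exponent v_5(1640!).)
v_5(1640!) = 408

Legendre's formula: v_p(n!) = Σ_{k ≥ 1} ⌊n / p^k⌋. For p = 5, n = 1640, the terms are:
  ⌊1640/5^1⌋ = ⌊1640/5⌋ = 328
  ⌊1640/5^2⌋ = ⌊1640/25⌋ = 65
  ⌊1640/5^3⌋ = ⌊1640/125⌋ = 13
  ⌊1640/5^4⌋ = ⌊1640/625⌋ = 2
(the next term ⌊1640/5^5⌋ = 0, terminating the sum). Summing: v_5(1640!) = 328 + 65 + 13 + 2 = 408.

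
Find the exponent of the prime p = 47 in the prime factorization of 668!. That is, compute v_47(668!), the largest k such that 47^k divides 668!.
v_47(668!) = 14

Legendre's formula: v_p(n!) = Σ_{k ≥ 1} ⌊n / p^k⌋. For p = 47, n = 668, the terms are:
  ⌊668/47^1⌋ = ⌊668/47⌋ = 14
(the next term ⌊668/47^2⌋ = 0, terminating the sum). Summing: v_47(668!) = 14 = 14.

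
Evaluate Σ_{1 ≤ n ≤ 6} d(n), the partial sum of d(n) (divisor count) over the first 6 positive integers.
Σ_{n ≤ 6} d(n) = 14

Compute d(n) for each 1 ≤ n ≤ 6: d(1) = 1, d(2) = 2, d(3) = 2, d(4) = 3, d(5) = 2, d(6) = 4. Summing all 6 values: 14. (Dirichlet's divisor formula: Σ_{n ≤ x} d(n) = x ln(x) + (2γ − 1) x + O(√x). For x = 6, the asymptotic estimate is ≈ 11.68.)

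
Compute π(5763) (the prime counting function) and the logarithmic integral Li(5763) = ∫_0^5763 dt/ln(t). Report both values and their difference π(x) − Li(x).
π(5763) = 757;  Li(5763) ≈ 773.11;  π(x) − Li(x) ≈ -16.11.

Direct count of primes ≤ 5763 gives π(5763) = 757. Numerical evaluation of the logarithmic integral gives Li(5763) ≈ 773.11. The difference π(x) − Li(x) ≈ -16.11 is typically negative for small/moderate x (Li(x) overestimates), though Littlewood's theorem shows this sign changes infinitely often.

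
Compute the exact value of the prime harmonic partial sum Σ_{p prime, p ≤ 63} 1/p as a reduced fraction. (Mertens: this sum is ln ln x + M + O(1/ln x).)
Σ 1/p = 201015517717077830328949/117288381359406970983270

π(63) = 18, so the primes ≤ 63 are [2, 3, 5, 7, 11, 13, 17, 19, 23, 29, 31, 37, 41, 43, 47, 53, 59, 61]. Summing 1/p over these primes: 201015517717077830328949/117288381359406970983270 ≈ 1.7139. Mertens estimate ln ln(63) + 0.2615 ≈ 1.6829.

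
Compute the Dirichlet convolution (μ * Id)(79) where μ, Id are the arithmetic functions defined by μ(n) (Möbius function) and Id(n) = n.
(μ * Id)(79) = 78

Divisors of 79: [1, 79]. For each d | 79:
  d = 1: μ(1) · Id(79/1) = 1 · 79 = 79
  d = 79: μ(79) · Id(79/79) = -1 · 1 = -1
Summing: (μ * Id)(79) = 79 + -1 = 78.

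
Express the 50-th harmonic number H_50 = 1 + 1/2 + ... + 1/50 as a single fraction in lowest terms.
H_50 = 13943237577224054960759/3099044504245996706400

Direct summation: H_50 = 1 + 1/2 + ... + 1/50. The least common denominator is lcm(1, ..., 50) = 3099044504245996706400; over this denominator the numerator is 3099044504245996706400 + 1549522252122998353200 + 1033014834748665568800 + 774761126061499176600 + 619808900849199341280 + 516507417374332784400 + 442720643463713815200 + 387380563030749588300 + 344338278249555189600 + 309904450424599670640 + 281731318567817882400 + 258253708687166392200 + 238388038788153592800 + 221360321731856907600 + 206602966949733113760 + 193690281515374794150 + 182296735543882159200 + 172169139124777594800 + 163107605486631405600 + 154952225212299835320 + 147573547821237938400 + 140865659283908941200 + 134741065401999856800 + 129126854343583196100 + 123961780169839868256 + 119194019394076796400 + 114779426083185063200 + 110680160865928453800 + 106863603594689541600 + 103301483474866556880 + 99969177556322474400 + 96845140757687397075 + 93910439522605960800 + 91148367771941079600 + 88544128692742763040 + 86084569562388797400 + 83757959574216127200 + 81553802743315702800 + 79462679596051197600 + 77476112606149917660 + 75586451323073090400 + 73786773910618969200 + 72070802424325504800 + 70432829641954470600 + 68867655649911037920 + 67370532700999928400 + 65937117111616951200 + 64563427171791598050 + 63245806209101973600 + 61980890084919934128 = 13943237577224054960759, so H_50 = 13943237577224054960759/3099044504245996706400 (already in lowest terms) ≈ 4.49921. (The PNT-adjacent estimate ln(50) + γ ≈ 4.48924 matches within O(1/n).)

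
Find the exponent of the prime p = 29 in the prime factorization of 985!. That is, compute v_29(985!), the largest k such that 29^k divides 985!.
v_29(985!) = 34

Legendre's formula: v_p(n!) = Σ_{k ≥ 1} ⌊n / p^k⌋. For p = 29, n = 985, the terms are:
  ⌊985/29^1⌋ = ⌊985/29⌋ = 33
  ⌊985/29^2⌋ = ⌊985/841⌋ = 1
(the next term ⌊985/29^3⌋ = 0, terminating the sum). Summing: v_29(985!) = 33 + 1 = 34.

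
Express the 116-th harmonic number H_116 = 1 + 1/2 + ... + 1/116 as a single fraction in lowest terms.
H_116 = 92723052988307480317436790993517488799788772043569/17379782769567790172972927968296006432665936992320

Direct summation: H_116 = 1 + 1/2 + ... + 1/116. The least common denominator is lcm(1, ..., 116) = 955888052326228459513511038256280353796626534577600; over this denominator the numerator is 955888052326228459513511038256280353796626534577600 + 477944026163114229756755519128140176898313267288800 + 318629350775409486504503679418760117932208844859200 + 238972013081557114878377759564070088449156633644400 + 191177610465245691902702207651256070759325306915520 + 159314675387704743252251839709380058966104422429600 + 136555436046604065644787291179468621970946647796800 + 119486006540778557439188879782035044224578316822200 + 106209783591803162168167893139586705977402948286400 + 95588805232622845951351103825628035379662653457760 + 86898913847838950864864639841480032163329684961600 + 79657337693852371626125919854690029483052211214800 + 73529850178940650731808541404329257984355887275200 + 68277718023302032822393645589734310985473323898400 + 63725870155081897300900735883752023586441768971840 + 59743003270389278719594439891017522112289158411100 + 56228708960366379971383002250369432576272149092800 + 53104891795901581084083946569793352988701474143200 + 50309897490854129448079528329277913357717186030400 + 47794402616311422975675551912814017689831326728880 + 45518478682201355214929097059822873990315549265600 + 43449456923919475432432319920740016081664842480800 + 41560350101140367804935262532881754512896805851200 + 39828668846926185813062959927345014741526105607400 + 38235522093049138380540441530251214151865061383104 + 36764925089470325365904270702164628992177943637600 + 35403261197267720722722631046528901992467649428800 + 34138859011651016411196822794867155492736661949200 + 32961656976766498603914173732975184613676777054400 + 31862935077540948650450367941876011793220884485920 + 30835098462136401919790678653428398509568597889600 + 29871501635194639359797219945508761056144579205550 + 28966304615946316954954879947160010721109894987200 + 28114354480183189985691501125184716288136074546400 + 27311087209320813128957458235893724394189329559360 + 26552445897950790542041973284896676494350737071600 + 25834812225033201608473271304223793345854771204800 + 25154948745427064724039764164638956678858593015200 + 24509950059646883577269513801443085994785295758400 + 23897201308155711487837775956407008844915663364440 + 23314342739664108768622220445275130580405525233600 + 22759239341100677607464548529911436995157774632800 + 22229954705261126965430489261773961716200617083200 + 21724728461959737716216159960370008040832421240400 + 21241956718360632433633578627917341195480589657280 + 20780175050570183902467631266440877256448402925600 + 20338043666515499138585341239495326676523968820800 + 19914334423463092906531479963672507370763052803700 + 19507919435229152234969613025638374567278092542400 + 19117761046524569190270220765125607075932530691552 + 18742902986788793323794334083456477525424049697600 + 18382462544735162682952135351082314496088971818800 + 18035623628796763387047378080307176486728802539200 + 17701630598633860361361315523264450996233824714400 + 17379782769567790172972927968296006432665936992320 + 17069429505825508205598411397433577746368330974600 + 16769965830284709816026509443092637785905728676800 + 16480828488383249301957086866487592306838388527200 + 16201492412308956940906966750106446674519093806400 + 15931467538770474325225183970938005896610442242960 + 15670295939774237041205098987807874652403713681600 + 15417549231068200959895339326714199254784298944800 + 15172826227400451738309699019940957996771849755200 + 14935750817597319679898609972754380528072289602775 + 14705970035788130146361708280865851596871177455040 + 14483152307973158477477439973580005360554947493600 + 14266985855615350141992702063526572444725769172800 + 14057177240091594992845750562592358144068037273200 + 13853450033713455934978420844293918170965601950400 + 13655543604660406564478729117946862197094664779680 + 13463212004594767035401563919102540194318683585600 + 13276222948975395271020986642448338247175368535800 + 13094356881181211774157685455565484298583925131200 + 12917406112516600804236635652111896672927385602400 + 12745174031016379460180147176750404717288353794368 + 12577474372713532362019882082319478339429296507600 + 12414130549691278694980662834497147451904240708800 + 12254975029823441788634756900721542997392647879200 + 12099848763623145057133051117168105744261095374400 + 11948600654077855743918887978203504422457831682220 + 11801087065755906907574210348842967330822549809600 + 11657171369832054384311110222637565290202762616800 + 11516723522002752524259169135617835587911163067200 + 11379619670550338803732274264955718497578887316400 + 11245741792073275994276600450073886515254429818560 + 11114977352630563482715244630886980858100308541600 + 10987218992255499534638057910991728204558925684800 + 10862364230979868858108079980185004020416210620200 + 10740315194676724264196753238834610716816028478400 + 10620978359180316216816789313958670597740294828640 + 10504264311277235818829791629189893997765126753600 + 10390087525285091951233815633220438628224201462800 + 10278366154045467306596892884476132836522865963200 + 10169021833257749569292670619747663338261984410400 + 10061979498170825889615905665855582671543437206080 + 9957167211731546453265739981836253685381526401850 + 9854516003363179994984649878930725296872438500800 + 9753959717614576117484806512819187283639046271200 + 9655434871982105651651626649053336907036631662400 + 9558880523262284595135110382562803537966265345776 + 9464238141843846133797138992636439146501252817600 + 9371451493394396661897167041728238762712024848800 + 9280466527439111257412728526760003434918704219200 + 9191231272367581341476067675541157248044485909400 + 9103695736440271042985819411964574798063109853120 + 9017811814398381693523689040153588243364401269600 + 8933533199310546350593561105198881811183425556800 + 8850815299316930180680657761632225498116912357200 + 8769615158956224399206523286754865631161711326400 + 8689891384783895086486463984148003216332968496160 + 8611604075011067202824423768074597781951590401600 + 8534714752912754102799205698716788873184165487300 + 8459186303771933270031071135011330564571916235200 + 8384982915142354908013254721546318892952864338400 + 8312070020228073560987052506576350902579361170240 + 8240414244191624650978543433243796153419194263600 = 5099767914356911417459023504643461883988382462396295, so H_116 = 5099767914356911417459023504643461883988382462396295/955888052326228459513511038256280353796626534577600; reducing by gcd(5099767914356911417459023504643461883988382462396295, 955888052326228459513511038256280353796626534577600) = 55 gives 92723052988307480317436790993517488799788772043569/17379782769567790172972927968296006432665936992320 ≈ 5.33511. (The PNT-adjacent estimate ln(116) + γ ≈ 5.33081 matches within O(1/n).)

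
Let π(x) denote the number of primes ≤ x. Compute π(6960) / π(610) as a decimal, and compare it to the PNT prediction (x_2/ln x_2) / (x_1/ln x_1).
π(6960)/π(610) = 893/111 ≈ 8.0450;  PNT prediction ≈ 8.2705.

π(610) = 111 and π(6960) = 893, so π(6960)/π(610) ≈ 8.0450. The PNT-predicted ratio is (6960/ln(6960)) / (610/ln(610)) ≈ 8.2705. The two agree to within a few percent, as expected.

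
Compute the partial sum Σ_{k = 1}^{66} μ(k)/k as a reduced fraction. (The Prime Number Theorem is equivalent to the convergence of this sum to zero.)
Σ μ(k)/k = 316998129951549613081/19548063559901161830545

Values of μ(k) for 1 ≤ k ≤ 66: μ(1) = 1, μ(2) = -1, μ(3) = -1, μ(5) = -1, μ(6) = 1, μ(7) = -1, μ(10) = 1, μ(11) = -1, μ(13) = -1, μ(14) = 1, μ(15) = 1, μ(17) = -1, μ(19) = -1, μ(21) = 1, μ(22) = 1, μ(23) = -1, μ(26) = 1, μ(29) = -1, μ(30) = -1, μ(31) = -1, μ(33) = 1, μ(34) = 1, μ(35) = 1, μ(37) = -1, μ(38) = 1, μ(39) = 1, μ(41) = -1, μ(42) = -1, μ(43) = -1, μ(46) = 1, μ(47) = -1, μ(51) = 1, μ(53) = -1, μ(55) = 1, μ(57) = 1, μ(58) = 1, μ(59) = -1, μ(61) = -1, μ(62) = 1, μ(65) = 1, μ(66) = -1, with μ = 0 on non-squarefree integers. Summing μ(k)/k for k where μ(k) ≠ 0 gives 316998129951549613081/19548063559901161830545 ≈ 0.0162. (PNT ⟺ this sum → 0 as n → ∞.)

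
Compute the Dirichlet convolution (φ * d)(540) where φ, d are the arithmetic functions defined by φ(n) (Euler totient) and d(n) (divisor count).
(φ * d)(540) = 1680

Divisors of 540: [1, 2, 3, 4, 5, 6, 9, 10, 12, 15, 18, 20, 27, 30, 36, 45, 54, 60, 90, 108, 135, 180, 270, 540]. For each d | 540:
  d = 1: φ(1) · d(540/1) = 1 · 24 = 24
  d = 2: φ(2) · d(540/2) = 1 · 16 = 16
  d = 3: φ(3) · d(540/3) = 2 · 18 = 36
  d = 4: φ(4) · d(540/4) = 2 · 8 = 16
  d = 5: φ(5) · d(540/5) = 4 · 12 = 48
  d = 6: φ(6) · d(540/6) = 2 · 12 = 24
  d = 9: φ(9) · d(540/9) = 6 · 12 = 72
  d = 10: φ(10) · d(540/10) = 4 · 8 = 32
  d = 12: φ(12) · d(540/12) = 4 · 6 = 24
  d = 15: φ(15) · d(540/15) = 8 · 9 = 72
  d = 18: φ(18) · d(540/18) = 6 · 8 = 48
  d = 20: φ(20) · d(540/20) = 8 · 4 = 32
  d = 27: φ(27) · d(540/27) = 18 · 6 = 108
  d = 30: φ(30) · d(540/30) = 8 · 6 = 48
  d = 36: φ(36) · d(540/36) = 12 · 4 = 48
  d = 45: φ(45) · d(540/45) = 24 · 6 = 144
  d = 54: φ(54) · d(540/54) = 18 · 4 = 72
  d = 60: φ(60) · d(540/60) = 16 · 3 = 48
  d = 90: φ(90) · d(540/90) = 24 · 4 = 96
  d = 108: φ(108) · d(540/108) = 36 · 2 = 72
  d = 135: φ(135) · d(540/135) = 72 · 3 = 216
  d = 180: φ(180) · d(540/180) = 48 · 2 = 96
  d = 270: φ(270) · d(540/270) = 72 · 2 = 144
  d = 540: φ(540) · d(540/540) = 144 · 1 = 144
Summing: (φ * d)(540) = 24 + 16 + 36 + 16 + 48 + 24 + 72 + 32 + 24 + 72 + 48 + 32 + 108 + 48 + 48 + 144 + 72 + 48 + 96 + 72 + 216 + 96 + 144 + 144 = 1680.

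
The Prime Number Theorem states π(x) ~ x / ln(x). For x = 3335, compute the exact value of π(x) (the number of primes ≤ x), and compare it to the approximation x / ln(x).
π(3335) = 470;  x/ln(x) ≈ 411.11;  relative error ≈ 12.53%.

Directly count primes up to 3335: π(3335) = 470. The PNT approximation gives 3335/ln(3335) ≈ 3335/8.11223 ≈ 411.11. Relative error (π(x) − x/ln(x)) / π(x) ≈ 12.53%; the approximation is known to undercount slightly (Li(x) is a better estimate).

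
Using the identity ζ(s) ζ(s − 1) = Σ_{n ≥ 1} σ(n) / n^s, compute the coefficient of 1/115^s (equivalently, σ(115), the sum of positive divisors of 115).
σ(115) = 144

In the product (Σ m^0/m^s)(Σ k / k^s) = Σ (Σ_{d | n} d) / n^s, the coefficient of 1/n^s is σ(n) = Σ_{d | n} d. For n = 115, divisors are [1, 5, 23, 115]; summing: σ(115) = 144.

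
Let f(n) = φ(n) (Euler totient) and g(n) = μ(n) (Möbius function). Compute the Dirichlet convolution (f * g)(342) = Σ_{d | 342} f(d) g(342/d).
(φ * μ)(342) = 0

Divisors of 342: [1, 2, 3, 6, 9, 18, 19, 38, 57, 114, 171, 342]. For each d | 342:
  d = 1: φ(1) · μ(342/1) = 1 · 0 = 0
  d = 2: φ(2) · μ(342/2) = 1 · 0 = 0
  d = 3: φ(3) · μ(342/3) = 2 · -1 = -2
  d = 6: φ(6) · μ(342/6) = 2 · 1 = 2
  d = 9: φ(9) · μ(342/9) = 6 · 1 = 6
  d = 18: φ(18) · μ(342/18) = 6 · -1 = -6
  d = 19: φ(19) · μ(342/19) = 18 · 0 = 0
  d = 38: φ(38) · μ(342/38) = 18 · 0 = 0
  d = 57: φ(57) · μ(342/57) = 36 · 1 = 36
  d = 114: φ(114) · μ(342/114) = 36 · -1 = -36
  d = 171: φ(171) · μ(342/171) = 108 · -1 = -108
  d = 342: φ(342) · μ(342/342) = 108 · 1 = 108
Summing: (φ * μ)(342) = 0 + 0 + -2 + 2 + 6 + -6 + 0 + 0 + 36 + -36 + -108 + 108 = 0.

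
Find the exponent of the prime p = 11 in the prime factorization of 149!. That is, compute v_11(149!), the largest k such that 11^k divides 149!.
v_11(149!) = 14

Legendre's formula: v_p(n!) = Σ_{k ≥ 1} ⌊n / p^k⌋. For p = 11, n = 149, the terms are:
  ⌊149/11^1⌋ = ⌊149/11⌋ = 13
  ⌊149/11^2⌋ = ⌊149/121⌋ = 1
(the next term ⌊149/11^3⌋ = 0, terminating the sum). Summing: v_11(149!) = 13 + 1 = 14.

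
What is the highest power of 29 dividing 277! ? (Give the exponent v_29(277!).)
v_29(277!) = 9

Legendre's formula: v_p(n!) = Σ_{k ≥ 1} ⌊n / p^k⌋. For p = 29, n = 277, the terms are:
  ⌊277/29^1⌋ = ⌊277/29⌋ = 9
(the next term ⌊277/29^2⌋ = 0, terminating the sum). Summing: v_29(277!) = 9 = 9.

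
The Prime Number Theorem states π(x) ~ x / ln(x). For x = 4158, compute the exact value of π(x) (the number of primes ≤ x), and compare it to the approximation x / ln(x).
π(4158) = 572;  x/ln(x) ≈ 498.99;  relative error ≈ 12.76%.

Directly count primes up to 4158: π(4158) = 572. The PNT approximation gives 4158/ln(4158) ≈ 4158/8.33279 ≈ 498.99. Relative error (π(x) − x/ln(x)) / π(x) ≈ 12.76%; the approximation is known to undercount slightly (Li(x) is a better estimate).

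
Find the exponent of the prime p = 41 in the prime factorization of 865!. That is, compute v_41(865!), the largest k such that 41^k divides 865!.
v_41(865!) = 21

Legendre's formula: v_p(n!) = Σ_{k ≥ 1} ⌊n / p^k⌋. For p = 41, n = 865, the terms are:
  ⌊865/41^1⌋ = ⌊865/41⌋ = 21
(the next term ⌊865/41^2⌋ = 0, terminating the sum). Summing: v_41(865!) = 21 = 21.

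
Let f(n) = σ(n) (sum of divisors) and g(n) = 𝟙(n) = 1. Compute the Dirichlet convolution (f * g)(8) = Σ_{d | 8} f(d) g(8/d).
(σ * 𝟙)(8) = 26

Divisors of 8: [1, 2, 4, 8]. For each d | 8:
  d = 1: σ(1) · 𝟙(8/1) = 1 · 1 = 1
  d = 2: σ(2) · 𝟙(8/2) = 3 · 1 = 3
  d = 4: σ(4) · 𝟙(8/4) = 7 · 1 = 7
  d = 8: σ(8) · 𝟙(8/8) = 15 · 1 = 15
Summing: (σ * 𝟙)(8) = 1 + 3 + 7 + 15 = 26.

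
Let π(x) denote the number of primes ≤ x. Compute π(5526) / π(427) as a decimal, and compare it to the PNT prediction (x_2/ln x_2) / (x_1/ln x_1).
π(5526)/π(427) = 730/82 ≈ 8.9024;  PNT prediction ≈ 9.0962.

π(427) = 82 and π(5526) = 730, so π(5526)/π(427) ≈ 8.9024. The PNT-predicted ratio is (5526/ln(5526)) / (427/ln(427)) ≈ 9.0962. The two agree to within a few percent, as expected.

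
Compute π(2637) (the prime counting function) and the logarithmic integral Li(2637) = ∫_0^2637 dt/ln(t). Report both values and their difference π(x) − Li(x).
π(2637) = 382;  Li(2637) ≈ 397.06;  π(x) − Li(x) ≈ -15.06.

Direct count of primes ≤ 2637 gives π(2637) = 382. Numerical evaluation of the logarithmic integral gives Li(2637) ≈ 397.06. The difference π(x) − Li(x) ≈ -15.06 is typically negative for small/moderate x (Li(x) overestimates), though Littlewood's theorem shows this sign changes infinitely often.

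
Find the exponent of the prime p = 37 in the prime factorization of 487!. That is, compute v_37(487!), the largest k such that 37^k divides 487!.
v_37(487!) = 13

Legendre's formula: v_p(n!) = Σ_{k ≥ 1} ⌊n / p^k⌋. For p = 37, n = 487, the terms are:
  ⌊487/37^1⌋ = ⌊487/37⌋ = 13
(the next term ⌊487/37^2⌋ = 0, terminating the sum). Summing: v_37(487!) = 13 = 13.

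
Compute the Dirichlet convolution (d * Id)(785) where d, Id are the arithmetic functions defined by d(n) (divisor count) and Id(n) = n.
(d * Id)(785) = 1113

Divisors of 785: [1, 5, 157, 785]. For each d | 785:
  d = 1: d(1) · Id(785/1) = 1 · 785 = 785
  d = 5: d(5) · Id(785/5) = 2 · 157 = 314
  d = 157: d(157) · Id(785/157) = 2 · 5 = 10
  d = 785: d(785) · Id(785/785) = 4 · 1 = 4
Summing: (d * Id)(785) = 785 + 314 + 10 + 4 = 1113.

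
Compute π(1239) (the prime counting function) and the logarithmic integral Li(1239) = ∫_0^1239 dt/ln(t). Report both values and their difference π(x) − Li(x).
π(1239) = 203;  Li(1239) ≈ 211.66;  π(x) − Li(x) ≈ -8.66.

Direct count of primes ≤ 1239 gives π(1239) = 203. Numerical evaluation of the logarithmic integral gives Li(1239) ≈ 211.66. The difference π(x) − Li(x) ≈ -8.66 is typically negative for small/moderate x (Li(x) overestimates), though Littlewood's theorem shows this sign changes infinitely often.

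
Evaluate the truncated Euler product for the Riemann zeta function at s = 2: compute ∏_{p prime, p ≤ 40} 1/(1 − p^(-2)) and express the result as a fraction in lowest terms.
∏ = 5974606913975783369/3652034743605657600

The primes p ≤ 40 are [2, 3, 5, 7, 11, 13, 17, 19, 23, 29, 31, 37]. For each prime, (1 − 1/p^2)^(-1) = p^2 / (p^2 − 1). The product is (1 − 1/2^2)^(-1), (1 − 1/3^2)^(-1), (1 − 1/5^2)^(-1), (1 − 1/7^2)^(-1), (1 − 1/11^2)^(-1), (1 − 1/13^2)^(-1), (1 − 1/17^2)^(-1), (1 − 1/19^2)^(-1), (1 − 1/23^2)^(-1), (1 − 1/29^2)^(-1), (1 − 1/31^2)^(-1), (1 − 1/37^2)^(-1) = ∏ p^2 / (p^2 − 1) = 5974606913975783369/3652034743605657600.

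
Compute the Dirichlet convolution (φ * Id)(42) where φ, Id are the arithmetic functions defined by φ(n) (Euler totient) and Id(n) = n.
(φ * Id)(42) = 195

Divisors of 42: [1, 2, 3, 6, 7, 14, 21, 42]. For each d | 42:
  d = 1: φ(1) · Id(42/1) = 1 · 42 = 42
  d = 2: φ(2) · Id(42/2) = 1 · 21 = 21
  d = 3: φ(3) · Id(42/3) = 2 · 14 = 28
  d = 6: φ(6) · Id(42/6) = 2 · 7 = 14
  d = 7: φ(7) · Id(42/7) = 6 · 6 = 36
  d = 14: φ(14) · Id(42/14) = 6 · 3 = 18
  d = 21: φ(21) · Id(42/21) = 12 · 2 = 24
  d = 42: φ(42) · Id(42/42) = 12 · 1 = 12
Summing: (φ * Id)(42) = 42 + 21 + 28 + 14 + 36 + 18 + 24 + 12 = 195.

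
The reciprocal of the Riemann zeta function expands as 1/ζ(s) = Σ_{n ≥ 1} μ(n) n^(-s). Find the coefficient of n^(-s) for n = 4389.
μ(4389) = 1

Factor n = 4389 = 3 · 7 · 11 · 19. μ(n) = 0 if any exponent ≥ 2 (not squarefree); otherwise μ(n) = (−1)^{ω(n)} where ω(n) is the number of distinct prime factors. Applying: μ(4389) = 1.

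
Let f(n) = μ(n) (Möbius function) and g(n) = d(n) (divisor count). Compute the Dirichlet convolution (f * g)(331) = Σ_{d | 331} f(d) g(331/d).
(μ * d)(331) = 1

Divisors of 331: [1, 331]. For each d | 331:
  d = 1: μ(1) · d(331/1) = 1 · 2 = 2
  d = 331: μ(331) · d(331/331) = -1 · 1 = -1
Summing: (μ * d)(331) = 2 + -1 = 1.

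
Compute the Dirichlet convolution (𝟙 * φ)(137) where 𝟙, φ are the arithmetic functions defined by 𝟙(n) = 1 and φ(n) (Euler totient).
(𝟙 * φ)(137) = 137

Divisors of 137: [1, 137]. For each d | 137:
  d = 1: 𝟙(1) · φ(137/1) = 1 · 136 = 136
  d = 137: 𝟙(137) · φ(137/137) = 1 · 1 = 1
Summing: (𝟙 * φ)(137) = 136 + 1 = 137.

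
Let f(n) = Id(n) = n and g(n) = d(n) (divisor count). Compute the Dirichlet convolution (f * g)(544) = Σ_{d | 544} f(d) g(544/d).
(Id * d)(544) = 2280

Divisors of 544: [1, 2, 4, 8, 16, 17, 32, 34, 68, 136, 272, 544]. For each d | 544:
  d = 1: Id(1) · d(544/1) = 1 · 12 = 12
  d = 2: Id(2) · d(544/2) = 2 · 10 = 20
  d = 4: Id(4) · d(544/4) = 4 · 8 = 32
  d = 8: Id(8) · d(544/8) = 8 · 6 = 48
  d = 16: Id(16) · d(544/16) = 16 · 4 = 64
  d = 17: Id(17) · d(544/17) = 17 · 6 = 102
  d = 32: Id(32) · d(544/32) = 32 · 2 = 64
  d = 34: Id(34) · d(544/34) = 34 · 5 = 170
  d = 68: Id(68) · d(544/68) = 68 · 4 = 272
  d = 136: Id(136) · d(544/136) = 136 · 3 = 408
  d = 272: Id(272) · d(544/272) = 272 · 2 = 544
  d = 544: Id(544) · d(544/544) = 544 · 1 = 544
Summing: (Id * d)(544) = 12 + 20 + 32 + 48 + 64 + 102 + 64 + 170 + 272 + 408 + 544 + 544 = 2280.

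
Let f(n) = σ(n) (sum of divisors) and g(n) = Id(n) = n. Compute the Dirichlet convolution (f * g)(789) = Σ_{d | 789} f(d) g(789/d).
(σ * Id)(789) = 3689

Divisors of 789: [1, 3, 263, 789]. For each d | 789:
  d = 1: σ(1) · Id(789/1) = 1 · 789 = 789
  d = 3: σ(3) · Id(789/3) = 4 · 263 = 1052
  d = 263: σ(263) · Id(789/263) = 264 · 3 = 792
  d = 789: σ(789) · Id(789/789) = 1056 · 1 = 1056
Summing: (σ * Id)(789) = 789 + 1052 + 792 + 1056 = 3689.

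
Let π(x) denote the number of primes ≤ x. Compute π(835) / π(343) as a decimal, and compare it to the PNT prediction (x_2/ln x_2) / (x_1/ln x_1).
π(835)/π(343) = 145/68 ≈ 2.1324;  PNT prediction ≈ 2.1125.

π(343) = 68 and π(835) = 145, so π(835)/π(343) ≈ 2.1324. The PNT-predicted ratio is (835/ln(835)) / (343/ln(343)) ≈ 2.1125. The two agree to within a few percent, as expected.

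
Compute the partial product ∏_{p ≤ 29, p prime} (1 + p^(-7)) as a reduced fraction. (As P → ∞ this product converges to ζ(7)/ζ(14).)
∏ = 1658744036118718418963507162415104573095141861758633096704/1645110150228546948958650084059359035220017760620475653125

The primes p ≤ 29 are [2, 3, 5, 7, 11, 13, 17, 19, 23, 29]. For each, (1 + 1/p^7) = (p^7 + 1)/p^7. Multiplying these fractions over p ∈ [2, 3, 5, 7, 11, 13, 17, 19, 23, 29] gives 1658744036118718418963507162415104573095141861758633096704/1645110150228546948958650084059359035220017760620475653125. (In the limit P → ∞ this tends to ζ(7)/ζ(14).)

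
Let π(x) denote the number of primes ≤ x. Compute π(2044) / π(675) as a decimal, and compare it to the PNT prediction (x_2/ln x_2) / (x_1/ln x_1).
π(2044)/π(675) = 309/122 ≈ 2.5328;  PNT prediction ≈ 2.5880.

π(675) = 122 and π(2044) = 309, so π(2044)/π(675) ≈ 2.5328. The PNT-predicted ratio is (2044/ln(2044)) / (675/ln(675)) ≈ 2.5880. The two agree to within a few percent, as expected.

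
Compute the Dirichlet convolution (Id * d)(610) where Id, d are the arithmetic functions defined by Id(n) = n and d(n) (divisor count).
(Id * d)(610) = 1764

Divisors of 610: [1, 2, 5, 10, 61, 122, 305, 610]. For each d | 610:
  d = 1: Id(1) · d(610/1) = 1 · 8 = 8
  d = 2: Id(2) · d(610/2) = 2 · 4 = 8
  d = 5: Id(5) · d(610/5) = 5 · 4 = 20
  d = 10: Id(10) · d(610/10) = 10 · 2 = 20
  d = 61: Id(61) · d(610/61) = 61 · 4 = 244
  d = 122: Id(122) · d(610/122) = 122 · 2 = 244
  d = 305: Id(305) · d(610/305) = 305 · 2 = 610
  d = 610: Id(610) · d(610/610) = 610 · 1 = 610
Summing: (Id * d)(610) = 8 + 8 + 20 + 20 + 244 + 244 + 610 + 610 = 1764.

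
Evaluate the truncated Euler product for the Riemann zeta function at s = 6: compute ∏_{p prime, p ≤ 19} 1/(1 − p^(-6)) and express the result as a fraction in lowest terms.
∏ = 99475806666511821483705625/97780003061374251090837504

The primes p ≤ 19 are [2, 3, 5, 7, 11, 13, 17, 19]. For each prime, (1 − 1/p^6)^(-1) = p^6 / (p^6 − 1). The product is (1 − 1/2^6)^(-1), (1 − 1/3^6)^(-1), (1 − 1/5^6)^(-1), (1 − 1/7^6)^(-1), (1 − 1/11^6)^(-1), (1 − 1/13^6)^(-1), (1 − 1/17^6)^(-1), (1 − 1/19^6)^(-1) = ∏ p^6 / (p^6 − 1) = 99475806666511821483705625/97780003061374251090837504.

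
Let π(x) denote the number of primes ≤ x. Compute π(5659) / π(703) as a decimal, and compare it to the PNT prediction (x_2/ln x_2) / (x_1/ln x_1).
π(5659)/π(703) = 746/126 ≈ 5.9206;  PNT prediction ≈ 6.1068.

π(703) = 126 and π(5659) = 746, so π(5659)/π(703) ≈ 5.9206. The PNT-predicted ratio is (5659/ln(5659)) / (703/ln(703)) ≈ 6.1068. The two agree to within a few percent, as expected.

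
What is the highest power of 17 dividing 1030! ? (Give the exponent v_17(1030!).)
v_17(1030!) = 63

Legendre's formula: v_p(n!) = Σ_{k ≥ 1} ⌊n / p^k⌋. For p = 17, n = 1030, the terms are:
  ⌊1030/17^1⌋ = ⌊1030/17⌋ = 60
  ⌊1030/17^2⌋ = ⌊1030/289⌋ = 3
(the next term ⌊1030/17^3⌋ = 0, terminating the sum). Summing: v_17(1030!) = 60 + 3 = 63.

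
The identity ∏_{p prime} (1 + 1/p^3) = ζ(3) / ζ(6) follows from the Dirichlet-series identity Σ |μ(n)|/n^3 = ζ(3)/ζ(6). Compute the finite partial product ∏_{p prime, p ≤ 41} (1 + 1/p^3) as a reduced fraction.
∏ = 19748514390846878817381777408/16714921165084221808965643495

The primes p ≤ 41 are [2, 3, 5, 7, 11, 13, 17, 19, 23, 29, 31, 37, 41]. For each, (1 + 1/p^3) = (p^3 + 1)/p^3. Multiplying these fractions over p ∈ [2, 3, 5, 7, 11, 13, 17, 19, 23, 29, 31, 37, 41] gives 19748514390846878817381777408/16714921165084221808965643495. (In the limit P → ∞ this tends to ζ(3)/ζ(6).)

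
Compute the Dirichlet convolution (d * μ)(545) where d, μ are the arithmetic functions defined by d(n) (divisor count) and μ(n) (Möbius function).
(d * μ)(545) = 1

Divisors of 545: [1, 5, 109, 545]. For each d | 545:
  d = 1: d(1) · μ(545/1) = 1 · 1 = 1
  d = 5: d(5) · μ(545/5) = 2 · -1 = -2
  d = 109: d(109) · μ(545/109) = 2 · -1 = -2
  d = 545: d(545) · μ(545/545) = 4 · 1 = 4
Summing: (d * μ)(545) = 1 + -2 + -2 + 4 = 1.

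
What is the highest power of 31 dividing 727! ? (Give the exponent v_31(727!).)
v_31(727!) = 23

Legendre's formula: v_p(n!) = Σ_{k ≥ 1} ⌊n / p^k⌋. For p = 31, n = 727, the terms are:
  ⌊727/31^1⌋ = ⌊727/31⌋ = 23
(the next term ⌊727/31^2⌋ = 0, terminating the sum). Summing: v_31(727!) = 23 = 23.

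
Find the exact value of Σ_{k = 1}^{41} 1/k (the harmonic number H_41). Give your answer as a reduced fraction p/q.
H_41 = 85691034670497533/19914562703599200

Direct summation: H_41 = 1 + 1/2 + ... + 1/41. The least common denominator is lcm(1, ..., 41) = 219060189739591200; over this denominator the numerator is 219060189739591200 + 109530094869795600 + 73020063246530400 + 54765047434897800 + 43812037947918240 + 36510031623265200 + 31294312819941600 + 27382523717448900 + 24340021082176800 + 21906018973959120 + 19914562703599200 + 18255015811632600 + 16850783826122400 + 15647156409970800 + 14604012649306080 + 13691261858724450 + 12885893514093600 + 12170010541088400 + 11529483670504800 + 10953009486979560 + 10431437606647200 + 9957281351799600 + 9524356075634400 + 9127507905816300 + 8762407589583648 + 8425391913061200 + 8113340360725600 + 7823578204985400 + 7553799646192800 + 7302006324653040 + 7066457733535200 + 6845630929362225 + 6638187567866400 + 6442946757046800 + 6258862563988320 + 6085005270544200 + 5920545668637600 + 5764741835252400 + 5616927942040800 + 5476504743489780 + 5342931457063200 = 942601381375472863, so H_41 = 942601381375472863/219060189739591200; reducing by gcd(942601381375472863, 219060189739591200) = 11 gives 85691034670497533/19914562703599200 ≈ 4.30293. (The PNT-adjacent estimate ln(41) + γ ≈ 4.29079 matches within O(1/n).)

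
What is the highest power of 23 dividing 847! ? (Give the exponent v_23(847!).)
v_23(847!) = 37

Legendre's formula: v_p(n!) = Σ_{k ≥ 1} ⌊n / p^k⌋. For p = 23, n = 847, the terms are:
  ⌊847/23^1⌋ = ⌊847/23⌋ = 36
  ⌊847/23^2⌋ = ⌊847/529⌋ = 1
(the next term ⌊847/23^3⌋ = 0, terminating the sum). Summing: v_23(847!) = 36 + 1 = 37.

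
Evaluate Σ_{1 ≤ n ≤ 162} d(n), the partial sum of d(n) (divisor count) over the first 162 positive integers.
Σ_{n ≤ 162} d(n) = 856

Compute d(n) for each 1 ≤ n ≤ 162: d(1) = 1, d(2) = 2, d(3) = 2, d(4) = 3, d(5) = 2, d(6) = 4, d(7) = 2, d(8) = 4, d(9) = 3, d(10) = 4, d(11) = 2, d(12) = 6, d(13) = 2, d(14) = 4, d(15) = 4, d(16) = 5, d(17) = 2, d(18) = 6, d(19) = 2, d(20) = 6, d(21) = 4, d(22) = 4, d(23) = 2, d(24) = 8, d(25) = 3, d(26) = 4, d(27) = 4, d(28) = 6, d(29) = 2, d(30) = 8, d(31) = 2, d(32) = 6, d(33) = 4, d(34) = 4, d(35) = 4, d(36) = 9, d(37) = 2, d(38) = 4, d(39) = 4, d(40) = 8, d(41) = 2, d(42) = 8, d(43) = 2, d(44) = 6, d(45) = 6, d(46) = 4, d(47) = 2, d(48) = 10, d(49) = 3, d(50) = 6, d(51) = 4, d(52) = 6, d(53) = 2, d(54) = 8, d(55) = 4, d(56) = 8, d(57) = 4, d(58) = 4, d(59) = 2, d(60) = 12, d(61) = 2, d(62) = 4, d(63) = 6, d(64) = 7, d(65) = 4, d(66) = 8, d(67) = 2, d(68) = 6, d(69) = 4, d(70) = 8, d(71) = 2, d(72) = 12, d(73) = 2, d(74) = 4, d(75) = 6, d(76) = 6, d(77) = 4, d(78) = 8, d(79) = 2, d(80) = 10, d(81) = 5, d(82) = 4, d(83) = 2, d(84) = 12, d(85) = 4, d(86) = 4, d(87) = 4, d(88) = 8, d(89) = 2, d(90) = 12, d(91) = 4, d(92) = 6, d(93) = 4, d(94) = 4, d(95) = 4, d(96) = 12, d(97) = 2, d(98) = 6, d(99) = 6, d(100) = 9, d(101) = 2, d(102) = 8, d(103) = 2, d(104) = 8, d(105) = 8, d(106) = 4, d(107) = 2, d(108) = 12, d(109) = 2, d(110) = 8, d(111) = 4, d(112) = 10, d(113) = 2, d(114) = 8, d(115) = 4, d(116) = 6, d(117) = 6, d(118) = 4, d(119) = 4, d(120) = 16, d(121) = 3, d(122) = 4, d(123) = 4, d(124) = 6, d(125) = 4, d(126) = 12, d(127) = 2, d(128) = 8, d(129) = 4, d(130) = 8, d(131) = 2, d(132) = 12, d(133) = 4, d(134) = 4, d(135) = 8, d(136) = 8, d(137) = 2, d(138) = 8, d(139) = 2, d(140) = 12, d(141) = 4, d(142) = 4, d(143) = 4, d(144) = 15, d(145) = 4, d(146) = 4, d(147) = 6, d(148) = 6, d(149) = 2, d(150) = 12, d(151) = 2, d(152) = 8, d(153) = 6, d(154) = 8, d(155) = 4, d(156) = 12, d(157) = 2, d(158) = 4, d(159) = 4, d(160) = 12, d(161) = 4, d(162) = 10. Summing all 162 values: 856. (Dirichlet's divisor formula: Σ_{n ≤ x} d(n) = x ln(x) + (2γ − 1) x + O(√x). For x = 162, the asymptotic estimate is ≈ 849.21.)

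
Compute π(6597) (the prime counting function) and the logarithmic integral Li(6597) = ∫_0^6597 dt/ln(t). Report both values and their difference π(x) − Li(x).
π(6597) = 852;  Li(6597) ≈ 868.66;  π(x) − Li(x) ≈ -16.66.

Direct count of primes ≤ 6597 gives π(6597) = 852. Numerical evaluation of the logarithmic integral gives Li(6597) ≈ 868.66. The difference π(x) − Li(x) ≈ -16.66 is typically negative for small/moderate x (Li(x) overestimates), though Littlewood's theorem shows this sign changes infinitely often.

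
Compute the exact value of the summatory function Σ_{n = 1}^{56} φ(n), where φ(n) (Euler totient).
Σ_{n ≤ 56} φ(n) = 964

Compute φ(n) for each 1 ≤ n ≤ 56: φ(1) = 1, φ(2) = 1, φ(3) = 2, φ(4) = 2, φ(5) = 4, φ(6) = 2, φ(7) = 6, φ(8) = 4, φ(9) = 6, φ(10) = 4, φ(11) = 10, φ(12) = 4, φ(13) = 12, φ(14) = 6, φ(15) = 8, φ(16) = 8, φ(17) = 16, φ(18) = 6, φ(19) = 18, φ(20) = 8, φ(21) = 12, φ(22) = 10, φ(23) = 22, φ(24) = 8, φ(25) = 20, φ(26) = 12, φ(27) = 18, φ(28) = 12, φ(29) = 28, φ(30) = 8, φ(31) = 30, φ(32) = 16, φ(33) = 20, φ(34) = 16, φ(35) = 24, φ(36) = 12, φ(37) = 36, φ(38) = 18, φ(39) = 24, φ(40) = 16, φ(41) = 40, φ(42) = 12, φ(43) = 42, φ(44) = 20, φ(45) = 24, φ(46) = 22, φ(47) = 46, φ(48) = 16, φ(49) = 42, φ(50) = 20, φ(51) = 32, φ(52) = 24, φ(53) = 52, φ(54) = 18, φ(55) = 40, φ(56) = 24. Summing all 56 values: 964. (Average order: Σ_{n ≤ x} φ(n) ~ (3/π²) x². For x = 56, (3/π²)·56² ≈ 953.23.)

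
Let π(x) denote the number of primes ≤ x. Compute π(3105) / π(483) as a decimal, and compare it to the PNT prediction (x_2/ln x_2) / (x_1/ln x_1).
π(3105)/π(483) = 442/92 ≈ 4.8043;  PNT prediction ≈ 4.9409.

π(483) = 92 and π(3105) = 442, so π(3105)/π(483) ≈ 4.8043. The PNT-predicted ratio is (3105/ln(3105)) / (483/ln(483)) ≈ 4.9409. The two agree to within a few percent, as expected.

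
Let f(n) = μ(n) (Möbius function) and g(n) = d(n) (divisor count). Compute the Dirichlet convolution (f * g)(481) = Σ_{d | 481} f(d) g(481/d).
(μ * d)(481) = 1

Divisors of 481: [1, 13, 37, 481]. For each d | 481:
  d = 1: μ(1) · d(481/1) = 1 · 4 = 4
  d = 13: μ(13) · d(481/13) = -1 · 2 = -2
  d = 37: μ(37) · d(481/37) = -1 · 2 = -2
  d = 481: μ(481) · d(481/481) = 1 · 1 = 1
Summing: (μ * d)(481) = 4 + -2 + -2 + 1 = 1.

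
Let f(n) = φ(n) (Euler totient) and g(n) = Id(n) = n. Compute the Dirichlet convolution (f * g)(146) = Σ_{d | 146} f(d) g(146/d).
(φ * Id)(146) = 435

Divisors of 146: [1, 2, 73, 146]. For each d | 146:
  d = 1: φ(1) · Id(146/1) = 1 · 146 = 146
  d = 2: φ(2) · Id(146/2) = 1 · 73 = 73
  d = 73: φ(73) · Id(146/73) = 72 · 2 = 144
  d = 146: φ(146) · Id(146/146) = 72 · 1 = 72
Summing: (φ * Id)(146) = 146 + 73 + 144 + 72 = 435.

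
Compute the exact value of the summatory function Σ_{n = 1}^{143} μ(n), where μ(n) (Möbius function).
Σ_{n ≤ 143} μ(n) = -1

Compute μ(n) for each 1 ≤ n ≤ 143: μ(1) = 1, μ(2) = -1, μ(3) = -1, μ(4) = 0, μ(5) = -1, μ(6) = 1, μ(7) = -1, μ(8) = 0, μ(9) = 0, μ(10) = 1, μ(11) = -1, μ(12) = 0, μ(13) = -1, μ(14) = 1, μ(15) = 1, μ(16) = 0, μ(17) = -1, μ(18) = 0, μ(19) = -1, μ(20) = 0, μ(21) = 1, μ(22) = 1, μ(23) = -1, μ(24) = 0, μ(25) = 0, μ(26) = 1, μ(27) = 0, μ(28) = 0, μ(29) = -1, μ(30) = -1, μ(31) = -1, μ(32) = 0, μ(33) = 1, μ(34) = 1, μ(35) = 1, μ(36) = 0, μ(37) = -1, μ(38) = 1, μ(39) = 1, μ(40) = 0, μ(41) = -1, μ(42) = -1, μ(43) = -1, μ(44) = 0, μ(45) = 0, μ(46) = 1, μ(47) = -1, μ(48) = 0, μ(49) = 0, μ(50) = 0, μ(51) = 1, μ(52) = 0, μ(53) = -1, μ(54) = 0, μ(55) = 1, μ(56) = 0, μ(57) = 1, μ(58) = 1, μ(59) = -1, μ(60) = 0, μ(61) = -1, μ(62) = 1, μ(63) = 0, μ(64) = 0, μ(65) = 1, μ(66) = -1, μ(67) = -1, μ(68) = 0, μ(69) = 1, μ(70) = -1, μ(71) = -1, μ(72) = 0, μ(73) = -1, μ(74) = 1, μ(75) = 0, μ(76) = 0, μ(77) = 1, μ(78) = -1, μ(79) = -1, μ(80) = 0, μ(81) = 0, μ(82) = 1, μ(83) = -1, μ(84) = 0, μ(85) = 1, μ(86) = 1, μ(87) = 1, μ(88) = 0, μ(89) = -1, μ(90) = 0, μ(91) = 1, μ(92) = 0, μ(93) = 1, μ(94) = 1, μ(95) = 1, μ(96) = 0, μ(97) = -1, μ(98) = 0, μ(99) = 0, μ(100) = 0, μ(101) = -1, μ(102) = -1, μ(103) = -1, μ(104) = 0, μ(105) = -1, μ(106) = 1, μ(107) = -1, μ(108) = 0, μ(109) = -1, μ(110) = -1, μ(111) = 1, μ(112) = 0, μ(113) = -1, μ(114) = -1, μ(115) = 1, μ(116) = 0, μ(117) = 0, μ(118) = 1, μ(119) = 1, μ(120) = 0, μ(121) = 0, μ(122) = 1, μ(123) = 1, μ(124) = 0, μ(125) = 0, μ(126) = 0, μ(127) = -1, μ(128) = 0, μ(129) = 1, μ(130) = -1, μ(131) = -1, μ(132) = 0, μ(133) = 1, μ(134) = 1, μ(135) = 0, μ(136) = 0, μ(137) = -1, μ(138) = -1, μ(139) = -1, μ(140) = 0, μ(141) = 1, μ(142) = 1, μ(143) = 1. Summing all 143 values: -1. (Mertens function M(x) = Σ_{n ≤ x} μ(n); on average M(x) should be small (PNT ⟺ M(x) = o(x)).)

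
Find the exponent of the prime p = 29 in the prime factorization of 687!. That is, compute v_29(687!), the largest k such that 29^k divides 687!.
v_29(687!) = 23

Legendre's formula: v_p(n!) = Σ_{k ≥ 1} ⌊n / p^k⌋. For p = 29, n = 687, the terms are:
  ⌊687/29^1⌋ = ⌊687/29⌋ = 23
(the next term ⌊687/29^2⌋ = 0, terminating the sum). Summing: v_29(687!) = 23 = 23.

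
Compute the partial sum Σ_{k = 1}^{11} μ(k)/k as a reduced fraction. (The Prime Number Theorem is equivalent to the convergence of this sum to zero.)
Σ μ(k)/k = -1/2310

Values of μ(k) for 1 ≤ k ≤ 11: μ(1) = 1, μ(2) = -1, μ(3) = -1, μ(5) = -1, μ(6) = 1, μ(7) = -1, μ(10) = 1, μ(11) = -1, with μ = 0 on non-squarefree integers. Summing μ(k)/k for k where μ(k) ≠ 0 gives -1/2310 ≈ -0.0004. (PNT ⟺ this sum → 0 as n → ∞.)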